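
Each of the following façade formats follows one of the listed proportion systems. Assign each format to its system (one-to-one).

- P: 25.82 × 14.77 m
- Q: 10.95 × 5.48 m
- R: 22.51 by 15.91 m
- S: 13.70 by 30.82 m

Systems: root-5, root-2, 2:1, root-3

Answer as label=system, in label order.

P = 25.82/14.77 ≈ 1.748 → root-3 (1.732)
Q = 10.95/5.48 ≈ 1.998 → 2:1 (2.000)
R = 22.51/15.91 ≈ 1.415 → root-2 (1.414)
S = 30.82/13.70 ≈ 2.250 → root-5 (2.236)

P=root-3, Q=2:1, R=root-2, S=root-5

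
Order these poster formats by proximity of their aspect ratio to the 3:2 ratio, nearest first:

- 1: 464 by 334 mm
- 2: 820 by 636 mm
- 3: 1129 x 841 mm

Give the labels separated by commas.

1, 3, 2

Ratios: 1 = 464 / 334 ≈ 1.389; 2 = 820 / 636 ≈ 1.289; 3 = 1129 / 841 ≈ 1.342.
|Δ from 1.500|: 1 0.111; 2 0.211; 3 0.158.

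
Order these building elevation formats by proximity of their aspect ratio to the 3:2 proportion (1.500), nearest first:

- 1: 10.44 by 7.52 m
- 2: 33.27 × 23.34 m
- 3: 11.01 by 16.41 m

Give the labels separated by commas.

3, 2, 1

1: 10.44/7.52 ≈ 1.388 → |1.388 − 1.500| = 0.112
2: 33.27/23.34 ≈ 1.425 → |1.425 − 1.500| = 0.075
3: 16.41/11.01 ≈ 1.490 → |1.490 − 1.500| = 0.010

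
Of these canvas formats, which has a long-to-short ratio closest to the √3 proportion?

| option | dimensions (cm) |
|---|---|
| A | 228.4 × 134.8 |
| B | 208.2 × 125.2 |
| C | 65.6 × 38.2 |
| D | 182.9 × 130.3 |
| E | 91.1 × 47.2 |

C

Ratios (long/short): A ≈ 1.694; B ≈ 1.663; C ≈ 1.717; D ≈ 1.404; E ≈ 1.930.
root-3 ≈ 1.732; option C is nearest (Δ 0.015).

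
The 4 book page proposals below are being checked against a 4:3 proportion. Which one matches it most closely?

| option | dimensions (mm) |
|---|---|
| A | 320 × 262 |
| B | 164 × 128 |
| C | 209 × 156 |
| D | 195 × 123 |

C

Ratios (long/short): A ≈ 1.221; B ≈ 1.281; C ≈ 1.340; D ≈ 1.585.
4:3 ≈ 1.333; option C is nearest (Δ 0.007).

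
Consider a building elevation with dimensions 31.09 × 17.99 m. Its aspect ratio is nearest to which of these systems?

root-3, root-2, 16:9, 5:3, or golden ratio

31.09/17.99 ≈ 1.728. Nearest candidates are root-3 (1.732, off by 0.004) and 16:9 (1.778, off by 0.050).

root-3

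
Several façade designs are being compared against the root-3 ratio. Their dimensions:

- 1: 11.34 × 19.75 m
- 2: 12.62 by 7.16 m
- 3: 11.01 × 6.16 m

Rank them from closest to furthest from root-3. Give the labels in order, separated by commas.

Ratios: 1 = 19.75 / 11.34 ≈ 1.742; 2 = 12.62 / 7.16 ≈ 1.763; 3 = 11.01 / 6.16 ≈ 1.787.
|Δ from 1.732|: 1 0.010; 2 0.031; 3 0.055.

1, 2, 3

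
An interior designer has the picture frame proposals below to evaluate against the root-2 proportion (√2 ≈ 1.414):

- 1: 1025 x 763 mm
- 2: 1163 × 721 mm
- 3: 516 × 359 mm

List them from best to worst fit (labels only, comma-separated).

3, 1, 2

Ratios: 1 = 1025 / 763 ≈ 1.343; 2 = 1163 / 721 ≈ 1.613; 3 = 516 / 359 ≈ 1.437.
|Δ from 1.414|: 1 0.071; 2 0.199; 3 0.023.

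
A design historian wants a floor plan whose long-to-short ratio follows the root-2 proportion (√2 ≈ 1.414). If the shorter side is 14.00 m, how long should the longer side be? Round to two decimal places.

19.80 m

root-2 ≈ 1.41421.
Longer side = 14.00 × 1.41421 ≈ 19.7989 → 19.80 m.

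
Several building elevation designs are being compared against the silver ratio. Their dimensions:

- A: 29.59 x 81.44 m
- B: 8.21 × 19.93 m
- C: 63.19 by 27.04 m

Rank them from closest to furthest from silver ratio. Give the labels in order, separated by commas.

B, C, A

Ratios: A = 81.44 / 29.59 ≈ 2.752; B = 19.93 / 8.21 ≈ 2.428; C = 63.19 / 27.04 ≈ 2.337.
|Δ from 2.414|: A 0.338; B 0.014; C 0.077.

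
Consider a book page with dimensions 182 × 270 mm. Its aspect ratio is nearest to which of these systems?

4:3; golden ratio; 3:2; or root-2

3:2

Ratio = 270 / 182 ≈ 1.484.
Distances: 4:3 1.333 (Δ 0.151); golden ratio 1.618 (Δ 0.134); 3:2 1.500 (Δ 0.016); root-2 1.414 (Δ 0.070).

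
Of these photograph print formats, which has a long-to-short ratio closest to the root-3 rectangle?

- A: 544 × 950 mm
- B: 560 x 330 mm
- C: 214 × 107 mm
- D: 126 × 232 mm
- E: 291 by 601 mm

Target root-3 ≈ 1.732.
A: 1.746 (Δ0.014)  B: 1.697 (Δ0.035)  C: 2.000 (Δ0.268)  D: 1.841 (Δ0.109)  E: 2.065 (Δ0.333)

A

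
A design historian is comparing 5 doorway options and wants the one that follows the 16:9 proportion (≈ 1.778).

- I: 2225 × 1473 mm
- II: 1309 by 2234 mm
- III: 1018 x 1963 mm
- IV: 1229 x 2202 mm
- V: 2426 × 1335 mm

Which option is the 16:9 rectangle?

IV

Target 16:9 ≈ 1.778.
I: 1.511 (Δ0.267)  II: 1.707 (Δ0.071)  III: 1.928 (Δ0.150)  IV: 1.792 (Δ0.014)  V: 1.817 (Δ0.039)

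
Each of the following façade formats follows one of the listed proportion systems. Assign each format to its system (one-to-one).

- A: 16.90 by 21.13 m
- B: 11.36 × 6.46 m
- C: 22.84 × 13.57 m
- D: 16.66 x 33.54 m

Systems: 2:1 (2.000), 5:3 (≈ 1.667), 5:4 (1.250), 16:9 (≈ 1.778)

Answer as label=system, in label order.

A=5:4, B=16:9, C=5:3, D=2:1

A = 21.13/16.90 ≈ 1.250 → 5:4 (1.250)
B = 11.36/6.46 ≈ 1.759 → 16:9 (1.778)
C = 22.84/13.57 ≈ 1.683 → 5:3 (1.667)
D = 33.54/16.66 ≈ 2.013 → 2:1 (2.000)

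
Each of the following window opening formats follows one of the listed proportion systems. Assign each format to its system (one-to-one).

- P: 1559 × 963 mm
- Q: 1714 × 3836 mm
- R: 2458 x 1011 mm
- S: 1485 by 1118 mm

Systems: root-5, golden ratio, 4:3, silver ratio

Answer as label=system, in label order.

P=golden ratio, Q=root-5, R=silver ratio, S=4:3

P = 1559/963 ≈ 1.619 → golden ratio (1.618)
Q = 3836/1714 ≈ 2.238 → root-5 (2.236)
R = 2458/1011 ≈ 2.431 → silver ratio (2.414)
S = 1485/1118 ≈ 1.328 → 4:3 (1.333)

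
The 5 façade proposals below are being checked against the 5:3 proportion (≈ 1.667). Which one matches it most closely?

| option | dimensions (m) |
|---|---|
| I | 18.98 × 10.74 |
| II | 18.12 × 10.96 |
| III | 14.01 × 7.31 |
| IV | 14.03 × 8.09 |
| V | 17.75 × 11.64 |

Target 5:3 ≈ 1.667.
I: 1.767 (Δ0.100)  II: 1.653 (Δ0.014)  III: 1.917 (Δ0.250)  IV: 1.734 (Δ0.067)  V: 1.525 (Δ0.142)

II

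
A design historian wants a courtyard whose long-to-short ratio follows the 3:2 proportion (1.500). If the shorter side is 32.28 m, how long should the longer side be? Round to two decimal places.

48.42 m

3:2 = 1.50000.
Longer side = 32.28 × 1.50000 ≈ 48.4200 → 48.42 m.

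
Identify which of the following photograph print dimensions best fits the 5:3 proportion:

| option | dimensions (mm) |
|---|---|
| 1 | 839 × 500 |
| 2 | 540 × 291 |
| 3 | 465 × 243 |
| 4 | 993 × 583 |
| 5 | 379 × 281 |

1

Ratios (long/short): 1 ≈ 1.678; 2 ≈ 1.856; 3 ≈ 1.914; 4 ≈ 1.703; 5 ≈ 1.349.
5:3 ≈ 1.667; option 1 is nearest (Δ 0.011).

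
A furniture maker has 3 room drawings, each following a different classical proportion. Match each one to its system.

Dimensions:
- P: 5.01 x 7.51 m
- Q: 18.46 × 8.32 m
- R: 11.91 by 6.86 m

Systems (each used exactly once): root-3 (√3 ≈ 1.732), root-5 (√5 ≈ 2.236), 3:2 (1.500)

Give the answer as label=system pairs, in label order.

P = 7.51/5.01 ≈ 1.499 → 3:2 (1.500)
Q = 18.46/8.32 ≈ 2.219 → root-5 (2.236)
R = 11.91/6.86 ≈ 1.736 → root-3 (1.732)

P=3:2, Q=root-5, R=root-3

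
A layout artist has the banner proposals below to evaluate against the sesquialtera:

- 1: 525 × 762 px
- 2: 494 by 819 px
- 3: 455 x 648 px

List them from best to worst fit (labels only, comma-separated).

1, 3, 2

1: 762/525 ≈ 1.451 → |1.451 − 1.500| = 0.049
2: 819/494 ≈ 1.658 → |1.658 − 1.500| = 0.158
3: 648/455 ≈ 1.424 → |1.424 − 1.500| = 0.076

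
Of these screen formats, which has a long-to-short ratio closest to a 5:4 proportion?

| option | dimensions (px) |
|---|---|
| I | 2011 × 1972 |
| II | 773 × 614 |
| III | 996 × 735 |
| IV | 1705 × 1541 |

II

Target 5:4 ≈ 1.250.
I: 1.020 (Δ0.230)  II: 1.259 (Δ0.009)  III: 1.355 (Δ0.105)  IV: 1.106 (Δ0.144)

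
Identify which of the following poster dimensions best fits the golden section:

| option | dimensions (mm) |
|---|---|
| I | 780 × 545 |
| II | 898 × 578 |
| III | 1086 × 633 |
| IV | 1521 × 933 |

Ratios (long/short): I ≈ 1.431; II ≈ 1.554; III ≈ 1.716; IV ≈ 1.630.
golden ratio ≈ 1.618; option IV is nearest (Δ 0.012).

IV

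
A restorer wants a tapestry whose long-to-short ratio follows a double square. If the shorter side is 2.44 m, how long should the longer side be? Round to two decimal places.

2:1 = 2.00000.
Longer side = 2.44 × 2.00000 ≈ 4.8800 → 4.88 m.

4.88 m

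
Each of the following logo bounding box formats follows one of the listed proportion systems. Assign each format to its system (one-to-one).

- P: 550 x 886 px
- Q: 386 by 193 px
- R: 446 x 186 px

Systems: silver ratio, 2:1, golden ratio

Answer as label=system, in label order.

P = 886/550 ≈ 1.611 → golden ratio (1.618)
Q = 386/193 ≈ 2.000 → 2:1 (2.000)
R = 446/186 ≈ 2.398 → silver ratio (2.414)

P=golden ratio, Q=2:1, R=silver ratio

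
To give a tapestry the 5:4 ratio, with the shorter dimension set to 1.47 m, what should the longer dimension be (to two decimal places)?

5:4 = 1.25000.
Longer side = 1.47 × 1.25000 ≈ 1.8375 → 1.84 m.

1.84 m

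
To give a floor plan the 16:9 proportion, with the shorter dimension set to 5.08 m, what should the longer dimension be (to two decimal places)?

16:9 ≈ 1.77778.
Longer side = 5.08 × 1.77778 ≈ 9.0311 → 9.03 m.

9.03 m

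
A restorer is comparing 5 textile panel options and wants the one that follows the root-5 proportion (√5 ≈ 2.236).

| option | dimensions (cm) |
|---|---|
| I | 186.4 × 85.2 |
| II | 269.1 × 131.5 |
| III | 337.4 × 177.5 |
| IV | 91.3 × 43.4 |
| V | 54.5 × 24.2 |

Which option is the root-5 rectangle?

V

Target root-5 ≈ 2.236.
I: 2.188 (Δ0.048)  II: 2.046 (Δ0.190)  III: 1.901 (Δ0.335)  IV: 2.104 (Δ0.132)  V: 2.252 (Δ0.016)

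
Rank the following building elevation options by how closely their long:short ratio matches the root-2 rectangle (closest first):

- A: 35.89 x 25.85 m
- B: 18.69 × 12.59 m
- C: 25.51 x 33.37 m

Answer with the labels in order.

A, B, C

A: 35.89/25.85 ≈ 1.388 → |1.388 − 1.414| = 0.026
B: 18.69/12.59 ≈ 1.485 → |1.485 − 1.414| = 0.071
C: 33.37/25.51 ≈ 1.308 → |1.308 − 1.414| = 0.106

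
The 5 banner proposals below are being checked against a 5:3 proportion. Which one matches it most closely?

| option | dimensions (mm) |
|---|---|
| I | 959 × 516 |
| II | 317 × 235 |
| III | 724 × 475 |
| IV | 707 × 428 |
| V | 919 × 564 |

IV

Ratios (long/short): I ≈ 1.859; II ≈ 1.349; III ≈ 1.524; IV ≈ 1.652; V ≈ 1.629.
5:3 ≈ 1.667; option IV is nearest (Δ 0.015).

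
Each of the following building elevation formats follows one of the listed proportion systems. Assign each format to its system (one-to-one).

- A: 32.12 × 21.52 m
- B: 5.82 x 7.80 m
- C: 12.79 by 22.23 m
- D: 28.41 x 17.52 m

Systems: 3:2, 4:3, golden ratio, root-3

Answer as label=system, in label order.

A = 32.12/21.52 ≈ 1.493 → 3:2 (1.500)
B = 7.80/5.82 ≈ 1.340 → 4:3 (1.333)
C = 22.23/12.79 ≈ 1.738 → root-3 (1.732)
D = 28.41/17.52 ≈ 1.622 → golden ratio (1.618)

A=3:2, B=4:3, C=root-3, D=golden ratio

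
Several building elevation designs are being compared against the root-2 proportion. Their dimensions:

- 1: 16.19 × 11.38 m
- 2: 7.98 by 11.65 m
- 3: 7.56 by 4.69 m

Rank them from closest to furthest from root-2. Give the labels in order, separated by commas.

1, 2, 3

Ratios: 1 = 16.19 / 11.38 ≈ 1.423; 2 = 11.65 / 7.98 ≈ 1.460; 3 = 7.56 / 4.69 ≈ 1.612.
|Δ from 1.414|: 1 0.009; 2 0.046; 3 0.198.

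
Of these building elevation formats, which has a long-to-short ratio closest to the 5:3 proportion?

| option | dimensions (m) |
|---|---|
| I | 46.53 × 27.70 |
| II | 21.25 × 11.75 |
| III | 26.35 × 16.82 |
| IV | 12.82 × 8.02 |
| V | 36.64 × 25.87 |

Target 5:3 ≈ 1.667.
I: 1.680 (Δ0.013)  II: 1.809 (Δ0.142)  III: 1.567 (Δ0.100)  IV: 1.599 (Δ0.068)  V: 1.416 (Δ0.251)

I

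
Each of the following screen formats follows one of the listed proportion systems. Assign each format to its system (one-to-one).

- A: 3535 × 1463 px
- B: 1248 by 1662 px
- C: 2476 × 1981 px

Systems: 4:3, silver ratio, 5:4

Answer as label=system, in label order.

A=silver ratio, B=4:3, C=5:4

A = 3535/1463 ≈ 2.416 → silver ratio (2.414)
B = 1662/1248 ≈ 1.332 → 4:3 (1.333)
C = 2476/1981 ≈ 1.250 → 5:4 (1.250)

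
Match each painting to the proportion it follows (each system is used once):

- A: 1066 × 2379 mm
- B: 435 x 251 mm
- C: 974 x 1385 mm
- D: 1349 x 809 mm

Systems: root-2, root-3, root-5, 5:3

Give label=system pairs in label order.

A=root-5, B=root-3, C=root-2, D=5:3

Ratios: A ≈ 2.232; B ≈ 1.733; C ≈ 1.422; D ≈ 1.667.
Targets: root-2 ≈ 1.414; root-3 ≈ 1.732; root-5 ≈ 2.236; 5:3 ≈ 1.667.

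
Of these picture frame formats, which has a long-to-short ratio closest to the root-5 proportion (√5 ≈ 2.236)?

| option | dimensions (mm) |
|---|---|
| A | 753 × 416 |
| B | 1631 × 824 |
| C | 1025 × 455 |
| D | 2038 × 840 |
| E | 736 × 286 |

Target root-5 ≈ 2.236.
A: 1.810 (Δ0.426)  B: 1.979 (Δ0.257)  C: 2.253 (Δ0.017)  D: 2.426 (Δ0.190)  E: 2.573 (Δ0.337)

C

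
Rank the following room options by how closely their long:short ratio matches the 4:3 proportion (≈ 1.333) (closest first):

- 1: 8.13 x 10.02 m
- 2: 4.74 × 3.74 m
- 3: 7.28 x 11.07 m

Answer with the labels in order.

Ratios: 1 = 10.02 / 8.13 ≈ 1.232; 2 = 4.74 / 3.74 ≈ 1.267; 3 = 11.07 / 7.28 ≈ 1.521.
|Δ from 1.333|: 1 0.101; 2 0.066; 3 0.188.

2, 1, 3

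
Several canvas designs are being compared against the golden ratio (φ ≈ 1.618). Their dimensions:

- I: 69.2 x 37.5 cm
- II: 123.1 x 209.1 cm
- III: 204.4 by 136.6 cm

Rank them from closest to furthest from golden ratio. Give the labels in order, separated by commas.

Ratios: I = 69.2 / 37.5 ≈ 1.845; II = 209.1 / 123.1 ≈ 1.699; III = 204.4 / 136.6 ≈ 1.496.
|Δ from 1.618|: I 0.227; II 0.081; III 0.122.

II, III, I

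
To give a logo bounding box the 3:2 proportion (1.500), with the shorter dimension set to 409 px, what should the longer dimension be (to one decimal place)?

3:2 = 1.50000.
Longer side = 409 × 1.50000 ≈ 613.500 → 613.5 px.

613.5 px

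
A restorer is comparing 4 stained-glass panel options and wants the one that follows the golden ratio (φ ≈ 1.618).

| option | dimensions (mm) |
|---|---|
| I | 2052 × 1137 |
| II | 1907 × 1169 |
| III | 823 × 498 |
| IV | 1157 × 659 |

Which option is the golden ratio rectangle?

II

Ratios (long/short): I ≈ 1.805; II ≈ 1.631; III ≈ 1.653; IV ≈ 1.756.
golden ratio ≈ 1.618; option II is nearest (Δ 0.013).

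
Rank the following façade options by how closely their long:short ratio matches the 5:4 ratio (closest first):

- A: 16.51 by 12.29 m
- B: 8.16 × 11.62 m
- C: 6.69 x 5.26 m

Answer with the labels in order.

Ratios: A = 16.51 / 12.29 ≈ 1.343; B = 11.62 / 8.16 ≈ 1.424; C = 6.69 / 5.26 ≈ 1.272.
|Δ from 1.250|: A 0.093; B 0.174; C 0.022.

C, A, B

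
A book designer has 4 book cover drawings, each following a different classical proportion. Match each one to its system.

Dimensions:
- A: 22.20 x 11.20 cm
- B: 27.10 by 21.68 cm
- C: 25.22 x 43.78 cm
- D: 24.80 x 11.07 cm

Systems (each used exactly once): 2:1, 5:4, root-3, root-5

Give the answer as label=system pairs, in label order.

Ratios: A ≈ 1.982; B ≈ 1.250; C ≈ 1.736; D ≈ 2.240.
Targets: 2:1 ≈ 2.000; 5:4 ≈ 1.250; root-3 ≈ 1.732; root-5 ≈ 2.236.

A=2:1, B=5:4, C=root-3, D=root-5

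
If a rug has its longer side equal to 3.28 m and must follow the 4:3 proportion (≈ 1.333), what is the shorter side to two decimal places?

2.46 m

4:3 ≈ 1.33333.
Shorter side = 3.28 ÷ 1.33333 ≈ 2.4600 → 2.46 m.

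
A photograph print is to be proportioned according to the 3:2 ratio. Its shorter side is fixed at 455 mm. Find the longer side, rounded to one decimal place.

3:2 = 1.50000.
Longer side = 455 × 1.50000 ≈ 682.500 → 682.5 mm.

682.5 mm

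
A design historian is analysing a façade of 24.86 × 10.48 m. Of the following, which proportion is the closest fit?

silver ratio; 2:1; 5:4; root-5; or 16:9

silver ratio

Ratio = 24.86 / 10.48 ≈ 2.372.
Distances: silver ratio 2.414 (Δ 0.042); 2:1 2.000 (Δ 0.372); 5:4 1.250 (Δ 1.122); root-5 2.236 (Δ 0.136); 16:9 1.778 (Δ 0.594).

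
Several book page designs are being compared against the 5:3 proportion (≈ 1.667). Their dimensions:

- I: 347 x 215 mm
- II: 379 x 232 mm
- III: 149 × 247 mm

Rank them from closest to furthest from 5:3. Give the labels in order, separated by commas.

III, II, I

I: 347/215 ≈ 1.614 → |1.614 − 1.667| = 0.053
II: 379/232 ≈ 1.634 → |1.634 − 1.667| = 0.033
III: 247/149 ≈ 1.658 → |1.658 − 1.667| = 0.009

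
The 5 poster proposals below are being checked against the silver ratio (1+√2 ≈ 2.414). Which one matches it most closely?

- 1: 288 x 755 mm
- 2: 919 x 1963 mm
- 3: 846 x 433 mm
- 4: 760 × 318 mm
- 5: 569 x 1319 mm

4

Target silver ratio ≈ 2.414.
1: 2.622 (Δ0.208)  2: 2.136 (Δ0.278)  3: 1.954 (Δ0.460)  4: 2.390 (Δ0.024)  5: 2.318 (Δ0.096)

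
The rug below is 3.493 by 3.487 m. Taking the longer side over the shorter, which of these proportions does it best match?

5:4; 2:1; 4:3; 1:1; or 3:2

1:1

Ratio = 3.493 / 3.487 ≈ 1.002.
Distances: 5:4 1.250 (Δ 0.248); 2:1 2.000 (Δ 0.998); 4:3 1.333 (Δ 0.331); 1:1 1.000 (Δ 0.002); 3:2 1.500 (Δ 0.498).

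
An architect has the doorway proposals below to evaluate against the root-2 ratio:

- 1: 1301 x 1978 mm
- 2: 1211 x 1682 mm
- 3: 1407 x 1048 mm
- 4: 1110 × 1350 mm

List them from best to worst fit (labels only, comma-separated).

1: 1978/1301 ≈ 1.520 → |1.520 − 1.414| = 0.106
2: 1682/1211 ≈ 1.389 → |1.389 − 1.414| = 0.025
3: 1407/1048 ≈ 1.343 → |1.343 − 1.414| = 0.071
4: 1350/1110 ≈ 1.216 → |1.216 − 1.414| = 0.198

2, 3, 1, 4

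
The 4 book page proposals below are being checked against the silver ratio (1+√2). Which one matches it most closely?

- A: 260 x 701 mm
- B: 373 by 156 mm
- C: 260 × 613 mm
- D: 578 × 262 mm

Ratios (long/short): A ≈ 2.696; B ≈ 2.391; C ≈ 2.358; D ≈ 2.206.
silver ratio ≈ 2.414; option B is nearest (Δ 0.023).

B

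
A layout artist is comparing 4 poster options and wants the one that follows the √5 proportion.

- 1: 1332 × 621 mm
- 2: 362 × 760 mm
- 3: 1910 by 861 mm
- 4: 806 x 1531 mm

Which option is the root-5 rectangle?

3

Ratios (long/short): 1 ≈ 2.145; 2 ≈ 2.099; 3 ≈ 2.218; 4 ≈ 1.900.
root-5 ≈ 2.236; option 3 is nearest (Δ 0.018).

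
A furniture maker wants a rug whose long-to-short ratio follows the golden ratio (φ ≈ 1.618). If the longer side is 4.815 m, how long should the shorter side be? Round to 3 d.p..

2.976 m

golden ratio ≈ 1.61803.
Shorter side = 4.815 ÷ 1.61803 ≈ 2.97584 → 2.976 m.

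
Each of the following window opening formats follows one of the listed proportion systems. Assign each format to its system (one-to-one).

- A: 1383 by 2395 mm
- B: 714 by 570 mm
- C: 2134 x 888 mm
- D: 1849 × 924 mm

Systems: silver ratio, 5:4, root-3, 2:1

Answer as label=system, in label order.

A=root-3, B=5:4, C=silver ratio, D=2:1

Ratios: A ≈ 1.732; B ≈ 1.253; C ≈ 2.403; D ≈ 2.001.
Targets: silver ratio ≈ 2.414; 5:4 ≈ 1.250; root-3 ≈ 1.732; 2:1 ≈ 2.000.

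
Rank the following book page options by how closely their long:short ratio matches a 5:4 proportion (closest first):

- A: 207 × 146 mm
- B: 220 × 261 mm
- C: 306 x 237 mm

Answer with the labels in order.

A: 207/146 ≈ 1.418 → |1.418 − 1.250| = 0.168
B: 261/220 ≈ 1.186 → |1.186 − 1.250| = 0.064
C: 306/237 ≈ 1.291 → |1.291 − 1.250| = 0.041

C, B, A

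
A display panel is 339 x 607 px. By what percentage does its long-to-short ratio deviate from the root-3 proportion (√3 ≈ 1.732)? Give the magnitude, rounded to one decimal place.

Ratio = 607 / 339 ≈ 1.7906.
Ideal root-3 ≈ 1.7321. |1.7906 − 1.7321| / 1.7321 ≈ 3.38% → 3.4%.

3.4%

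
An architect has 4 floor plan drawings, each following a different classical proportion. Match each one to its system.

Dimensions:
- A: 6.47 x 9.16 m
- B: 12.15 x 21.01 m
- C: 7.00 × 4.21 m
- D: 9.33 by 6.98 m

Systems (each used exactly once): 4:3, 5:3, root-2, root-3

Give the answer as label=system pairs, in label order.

A=root-2, B=root-3, C=5:3, D=4:3

A = 9.16/6.47 ≈ 1.416 → root-2 (1.414)
B = 21.01/12.15 ≈ 1.729 → root-3 (1.732)
C = 7.00/4.21 ≈ 1.663 → 5:3 (1.667)
D = 9.33/6.98 ≈ 1.337 → 4:3 (1.333)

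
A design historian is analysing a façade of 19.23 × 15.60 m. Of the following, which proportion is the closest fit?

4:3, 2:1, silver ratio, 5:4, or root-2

5:4

Ratio = 19.23 / 15.60 ≈ 1.233.
Distances: 4:3 1.333 (Δ 0.100); 2:1 2.000 (Δ 0.767); silver ratio 2.414 (Δ 1.181); 5:4 1.250 (Δ 0.017); root-2 1.414 (Δ 0.181).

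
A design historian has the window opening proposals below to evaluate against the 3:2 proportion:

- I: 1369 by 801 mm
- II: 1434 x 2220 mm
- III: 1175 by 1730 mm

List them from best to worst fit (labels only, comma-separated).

I: 1369/801 ≈ 1.709 → |1.709 − 1.500| = 0.209
II: 2220/1434 ≈ 1.548 → |1.548 − 1.500| = 0.048
III: 1730/1175 ≈ 1.472 → |1.472 − 1.500| = 0.028

III, II, I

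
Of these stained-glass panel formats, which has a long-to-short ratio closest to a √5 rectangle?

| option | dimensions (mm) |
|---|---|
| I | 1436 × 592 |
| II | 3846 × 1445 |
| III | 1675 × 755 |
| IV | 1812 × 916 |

III

Target root-5 ≈ 2.236.
I: 2.426 (Δ0.190)  II: 2.662 (Δ0.426)  III: 2.219 (Δ0.017)  IV: 1.978 (Δ0.258)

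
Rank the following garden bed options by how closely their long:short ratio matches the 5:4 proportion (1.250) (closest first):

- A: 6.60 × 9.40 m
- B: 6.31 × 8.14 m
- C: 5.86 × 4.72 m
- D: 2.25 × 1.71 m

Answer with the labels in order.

A: 9.40/6.60 ≈ 1.424 → |1.424 − 1.250| = 0.174
B: 8.14/6.31 ≈ 1.290 → |1.290 − 1.250| = 0.040
C: 5.86/4.72 ≈ 1.242 → |1.242 − 1.250| = 0.008
D: 2.25/1.71 ≈ 1.316 → |1.316 − 1.250| = 0.066

C, B, D, A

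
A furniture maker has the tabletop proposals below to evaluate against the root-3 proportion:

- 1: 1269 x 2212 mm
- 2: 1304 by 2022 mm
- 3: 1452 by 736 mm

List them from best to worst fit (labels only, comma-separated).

1, 2, 3

1: 2212/1269 ≈ 1.743 → |1.743 − 1.732| = 0.011
2: 2022/1304 ≈ 1.551 → |1.551 − 1.732| = 0.181
3: 1452/736 ≈ 1.973 → |1.973 − 1.732| = 0.241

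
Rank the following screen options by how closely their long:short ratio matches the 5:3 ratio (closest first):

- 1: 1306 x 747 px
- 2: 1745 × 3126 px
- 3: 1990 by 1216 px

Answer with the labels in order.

3, 1, 2

Ratios: 1 = 1306 / 747 ≈ 1.748; 2 = 3126 / 1745 ≈ 1.791; 3 = 1990 / 1216 ≈ 1.637.
|Δ from 1.667|: 1 0.081; 2 0.124; 3 0.030.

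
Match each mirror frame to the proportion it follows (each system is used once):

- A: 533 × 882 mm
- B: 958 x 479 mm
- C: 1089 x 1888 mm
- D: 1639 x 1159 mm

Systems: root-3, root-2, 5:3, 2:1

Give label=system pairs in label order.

A=5:3, B=2:1, C=root-3, D=root-2

Ratios: A ≈ 1.655; B ≈ 2.000; C ≈ 1.734; D ≈ 1.414.
Targets: root-3 ≈ 1.732; root-2 ≈ 1.414; 5:3 ≈ 1.667; 2:1 ≈ 2.000.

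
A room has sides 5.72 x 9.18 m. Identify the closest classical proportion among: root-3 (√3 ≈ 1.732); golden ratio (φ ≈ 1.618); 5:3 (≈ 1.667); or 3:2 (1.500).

9.18/5.72 ≈ 1.605. Nearest candidates are golden ratio (1.618, off by 0.013) and 5:3 (1.667, off by 0.062).

golden ratio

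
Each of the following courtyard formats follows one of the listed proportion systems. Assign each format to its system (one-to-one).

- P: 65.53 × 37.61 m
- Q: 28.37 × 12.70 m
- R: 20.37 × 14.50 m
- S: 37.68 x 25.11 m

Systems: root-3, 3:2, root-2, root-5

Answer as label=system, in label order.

Ratios: P ≈ 1.742; Q ≈ 2.234; R ≈ 1.405; S ≈ 1.501.
Targets: root-3 ≈ 1.732; 3:2 ≈ 1.500; root-2 ≈ 1.414; root-5 ≈ 2.236.

P=root-3, Q=root-5, R=root-2, S=3:2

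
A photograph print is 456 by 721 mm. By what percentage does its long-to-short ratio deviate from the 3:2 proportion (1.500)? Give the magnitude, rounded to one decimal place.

Ratio = 721 / 456 ≈ 1.5811.
Ideal 3:2 = 1.5000. |1.5811 − 1.5000| / 1.5000 ≈ 5.41% → 5.4%.

5.4%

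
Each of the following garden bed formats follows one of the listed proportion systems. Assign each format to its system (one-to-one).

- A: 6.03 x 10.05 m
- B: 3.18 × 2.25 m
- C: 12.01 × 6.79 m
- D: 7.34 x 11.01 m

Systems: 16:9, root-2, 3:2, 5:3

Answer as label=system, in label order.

Ratios: A ≈ 1.667; B ≈ 1.413; C ≈ 1.769; D ≈ 1.500.
Targets: 16:9 ≈ 1.778; root-2 ≈ 1.414; 3:2 ≈ 1.500; 5:3 ≈ 1.667.

A=5:3, B=root-2, C=16:9, D=3:2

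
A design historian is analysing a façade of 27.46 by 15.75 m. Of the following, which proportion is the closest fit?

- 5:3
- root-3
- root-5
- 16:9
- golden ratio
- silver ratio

root-3

27.46/15.75 ≈ 1.743. Nearest candidates are root-3 (1.732, off by 0.011) and 16:9 (1.778, off by 0.035).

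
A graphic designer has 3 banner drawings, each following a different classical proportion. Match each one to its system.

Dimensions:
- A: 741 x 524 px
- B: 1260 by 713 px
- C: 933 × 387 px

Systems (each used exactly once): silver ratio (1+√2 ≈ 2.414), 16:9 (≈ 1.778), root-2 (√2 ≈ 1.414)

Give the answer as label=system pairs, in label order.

A=root-2, B=16:9, C=silver ratio

A = 741/524 ≈ 1.414 → root-2 (1.414)
B = 1260/713 ≈ 1.767 → 16:9 (1.778)
C = 933/387 ≈ 2.411 → silver ratio (2.414)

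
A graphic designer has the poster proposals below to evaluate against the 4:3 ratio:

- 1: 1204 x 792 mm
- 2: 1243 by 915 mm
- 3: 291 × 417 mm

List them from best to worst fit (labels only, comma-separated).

Ratios: 1 = 1204 / 792 ≈ 1.520; 2 = 1243 / 915 ≈ 1.358; 3 = 417 / 291 ≈ 1.433.
|Δ from 1.333|: 1 0.187; 2 0.025; 3 0.100.

2, 3, 1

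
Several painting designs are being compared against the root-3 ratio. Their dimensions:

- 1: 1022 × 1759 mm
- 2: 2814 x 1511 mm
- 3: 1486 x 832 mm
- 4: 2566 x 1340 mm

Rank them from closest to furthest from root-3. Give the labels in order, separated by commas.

1: 1759/1022 ≈ 1.721 → |1.721 − 1.732| = 0.011
2: 2814/1511 ≈ 1.862 → |1.862 − 1.732| = 0.130
3: 1486/832 ≈ 1.786 → |1.786 − 1.732| = 0.054
4: 2566/1340 ≈ 1.915 → |1.915 − 1.732| = 0.183

1, 3, 2, 4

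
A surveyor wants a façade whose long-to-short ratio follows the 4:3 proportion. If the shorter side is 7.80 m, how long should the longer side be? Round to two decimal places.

10.40 m

4:3 ≈ 1.33333.
Longer side = 7.80 × 1.33333 ≈ 10.4000 → 10.40 m.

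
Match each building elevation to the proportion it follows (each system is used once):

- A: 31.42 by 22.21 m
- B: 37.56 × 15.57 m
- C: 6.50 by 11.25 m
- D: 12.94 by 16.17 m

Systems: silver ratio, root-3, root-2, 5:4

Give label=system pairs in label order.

A=root-2, B=silver ratio, C=root-3, D=5:4

A = 31.42/22.21 ≈ 1.415 → root-2 (1.414)
B = 37.56/15.57 ≈ 2.412 → silver ratio (2.414)
C = 11.25/6.50 ≈ 1.731 → root-3 (1.732)
D = 16.17/12.94 ≈ 1.250 → 5:4 (1.250)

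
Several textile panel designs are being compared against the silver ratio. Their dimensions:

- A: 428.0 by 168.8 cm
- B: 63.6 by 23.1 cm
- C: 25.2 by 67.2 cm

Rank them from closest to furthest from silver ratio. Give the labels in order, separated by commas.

A, C, B

A: 428.0/168.8 ≈ 2.536 → |2.536 − 2.414| = 0.122
B: 63.6/23.1 ≈ 2.753 → |2.753 − 2.414| = 0.339
C: 67.2/25.2 ≈ 2.667 → |2.667 − 2.414| = 0.253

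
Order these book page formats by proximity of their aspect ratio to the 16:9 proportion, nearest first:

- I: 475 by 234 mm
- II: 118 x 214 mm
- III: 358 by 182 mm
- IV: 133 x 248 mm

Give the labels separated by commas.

II, IV, III, I

Ratios: I = 475 / 234 ≈ 2.030; II = 214 / 118 ≈ 1.814; III = 358 / 182 ≈ 1.967; IV = 248 / 133 ≈ 1.865.
|Δ from 1.778|: I 0.252; II 0.036; III 0.189; IV 0.087.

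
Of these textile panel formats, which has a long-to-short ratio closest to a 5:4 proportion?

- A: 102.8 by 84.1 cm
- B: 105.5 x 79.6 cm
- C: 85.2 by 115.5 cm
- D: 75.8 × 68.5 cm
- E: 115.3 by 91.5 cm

Ratios (long/short): A ≈ 1.222; B ≈ 1.325; C ≈ 1.356; D ≈ 1.107; E ≈ 1.260.
5:4 ≈ 1.250; option E is nearest (Δ 0.010).

E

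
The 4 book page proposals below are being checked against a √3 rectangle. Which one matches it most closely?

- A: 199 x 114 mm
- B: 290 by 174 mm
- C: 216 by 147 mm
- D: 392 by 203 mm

A

Target root-3 ≈ 1.732.
A: 1.746 (Δ0.014)  B: 1.667 (Δ0.065)  C: 1.469 (Δ0.263)  D: 1.931 (Δ0.199)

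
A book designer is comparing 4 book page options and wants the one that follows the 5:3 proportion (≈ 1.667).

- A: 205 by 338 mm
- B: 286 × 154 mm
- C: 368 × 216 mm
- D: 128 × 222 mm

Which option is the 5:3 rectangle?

Target 5:3 ≈ 1.667.
A: 1.649 (Δ0.018)  B: 1.857 (Δ0.190)  C: 1.704 (Δ0.037)  D: 1.734 (Δ0.067)

A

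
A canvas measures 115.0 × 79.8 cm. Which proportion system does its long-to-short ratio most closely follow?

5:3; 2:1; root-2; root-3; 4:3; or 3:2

root-2

Ratio = 115.0 / 79.8 ≈ 1.441.
Distances: 5:3 1.667 (Δ 0.226); 2:1 2.000 (Δ 0.559); root-2 1.414 (Δ 0.027); root-3 1.732 (Δ 0.291); 4:3 1.333 (Δ 0.108); 3:2 1.500 (Δ 0.059).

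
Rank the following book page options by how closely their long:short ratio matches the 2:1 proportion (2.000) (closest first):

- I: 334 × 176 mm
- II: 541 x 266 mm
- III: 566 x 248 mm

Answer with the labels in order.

II, I, III

Ratios: I = 334 / 176 ≈ 1.898; II = 541 / 266 ≈ 2.034; III = 566 / 248 ≈ 2.282.
|Δ from 2.000|: I 0.102; II 0.034; III 0.282.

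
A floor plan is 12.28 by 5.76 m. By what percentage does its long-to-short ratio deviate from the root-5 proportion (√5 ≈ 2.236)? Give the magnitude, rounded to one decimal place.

Ratio = 12.28 / 5.76 ≈ 2.1319.
Ideal root-5 ≈ 2.2361. |2.1319 − 2.2361| / 2.2361 ≈ 4.66% → 4.7%.

4.7%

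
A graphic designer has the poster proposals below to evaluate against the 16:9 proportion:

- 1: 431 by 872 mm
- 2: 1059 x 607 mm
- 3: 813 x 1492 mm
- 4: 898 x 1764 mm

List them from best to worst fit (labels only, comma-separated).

1: 872/431 ≈ 2.023 → |2.023 − 1.778| = 0.245
2: 1059/607 ≈ 1.745 → |1.745 − 1.778| = 0.033
3: 1492/813 ≈ 1.835 → |1.835 − 1.778| = 0.057
4: 1764/898 ≈ 1.964 → |1.964 − 1.778| = 0.186

2, 3, 4, 1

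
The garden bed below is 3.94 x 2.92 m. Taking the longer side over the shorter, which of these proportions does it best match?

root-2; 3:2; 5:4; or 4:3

4:3

Ratio = 3.94 / 2.92 ≈ 1.349.
Distances: root-2 1.414 (Δ 0.065); 3:2 1.500 (Δ 0.151); 5:4 1.250 (Δ 0.099); 4:3 1.333 (Δ 0.016).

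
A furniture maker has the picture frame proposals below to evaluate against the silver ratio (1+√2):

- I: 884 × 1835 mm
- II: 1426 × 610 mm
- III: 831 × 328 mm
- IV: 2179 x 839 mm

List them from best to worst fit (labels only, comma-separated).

Ratios: I = 1835 / 884 ≈ 2.076; II = 1426 / 610 ≈ 2.338; III = 831 / 328 ≈ 2.534; IV = 2179 / 839 ≈ 2.597.
|Δ from 2.414|: I 0.338; II 0.076; III 0.120; IV 0.183.

II, III, IV, I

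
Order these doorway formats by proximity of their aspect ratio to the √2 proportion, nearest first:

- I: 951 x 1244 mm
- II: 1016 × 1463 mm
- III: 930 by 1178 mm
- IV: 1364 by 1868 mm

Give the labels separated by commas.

I: 1244/951 ≈ 1.308 → |1.308 − 1.414| = 0.106
II: 1463/1016 ≈ 1.440 → |1.440 − 1.414| = 0.026
III: 1178/930 ≈ 1.267 → |1.267 − 1.414| = 0.147
IV: 1868/1364 ≈ 1.370 → |1.370 − 1.414| = 0.044

II, IV, I, III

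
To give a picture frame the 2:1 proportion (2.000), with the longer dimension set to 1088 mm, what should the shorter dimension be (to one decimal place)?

544.0 mm

2:1 = 2.00000.
Shorter side = 1088 ÷ 2.00000 ≈ 544.000 → 544.0 mm.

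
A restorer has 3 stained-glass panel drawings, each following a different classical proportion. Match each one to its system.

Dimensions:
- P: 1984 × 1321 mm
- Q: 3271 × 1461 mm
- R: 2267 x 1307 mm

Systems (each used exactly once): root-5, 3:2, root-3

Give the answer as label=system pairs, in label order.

P=3:2, Q=root-5, R=root-3

P = 1984/1321 ≈ 1.502 → 3:2 (1.500)
Q = 3271/1461 ≈ 2.239 → root-5 (2.236)
R = 2267/1307 ≈ 1.735 → root-3 (1.732)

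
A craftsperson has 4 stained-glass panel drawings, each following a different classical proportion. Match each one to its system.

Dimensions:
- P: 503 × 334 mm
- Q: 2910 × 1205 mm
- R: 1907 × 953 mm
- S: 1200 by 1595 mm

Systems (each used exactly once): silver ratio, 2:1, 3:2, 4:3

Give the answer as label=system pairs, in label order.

P=3:2, Q=silver ratio, R=2:1, S=4:3

Ratios: P ≈ 1.506; Q ≈ 2.415; R ≈ 2.001; S ≈ 1.329.
Targets: silver ratio ≈ 2.414; 2:1 ≈ 2.000; 3:2 ≈ 1.500; 4:3 ≈ 1.333.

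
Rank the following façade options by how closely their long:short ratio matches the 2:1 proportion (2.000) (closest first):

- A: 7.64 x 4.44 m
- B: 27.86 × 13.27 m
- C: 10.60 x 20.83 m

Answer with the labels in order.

C, B, A

A: 7.64/4.44 ≈ 1.721 → |1.721 − 2.000| = 0.279
B: 27.86/13.27 ≈ 2.099 → |2.099 − 2.000| = 0.099
C: 20.83/10.60 ≈ 1.965 → |1.965 − 2.000| = 0.035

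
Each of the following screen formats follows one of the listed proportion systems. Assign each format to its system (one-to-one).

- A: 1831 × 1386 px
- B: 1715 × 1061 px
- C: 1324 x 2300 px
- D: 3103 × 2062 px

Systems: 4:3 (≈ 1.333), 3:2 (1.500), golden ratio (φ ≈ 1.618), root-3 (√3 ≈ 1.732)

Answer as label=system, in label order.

Ratios: A ≈ 1.321; B ≈ 1.616; C ≈ 1.737; D ≈ 1.505.
Targets: 4:3 ≈ 1.333; 3:2 ≈ 1.500; golden ratio ≈ 1.618; root-3 ≈ 1.732.

A=4:3, B=golden ratio, C=root-3, D=3:2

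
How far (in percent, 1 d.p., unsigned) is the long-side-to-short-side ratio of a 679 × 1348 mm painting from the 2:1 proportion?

0.7%

Ratio = 1348 / 679 ≈ 1.9853.
Ideal 2:1 = 2.0000. |1.9853 − 2.0000| / 2.0000 ≈ 0.73% → 0.7%.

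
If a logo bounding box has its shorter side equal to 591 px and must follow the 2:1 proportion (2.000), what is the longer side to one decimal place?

1182.0 px

2:1 = 2.00000.
Longer side = 591 × 2.00000 ≈ 1182.000 → 1182.0 px.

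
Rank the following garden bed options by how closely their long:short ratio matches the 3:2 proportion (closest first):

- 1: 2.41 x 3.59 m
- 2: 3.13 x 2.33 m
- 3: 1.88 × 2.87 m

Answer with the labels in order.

1, 3, 2

Ratios: 1 = 3.59 / 2.41 ≈ 1.490; 2 = 3.13 / 2.33 ≈ 1.343; 3 = 2.87 / 1.88 ≈ 1.527.
|Δ from 1.500|: 1 0.010; 2 0.157; 3 0.027.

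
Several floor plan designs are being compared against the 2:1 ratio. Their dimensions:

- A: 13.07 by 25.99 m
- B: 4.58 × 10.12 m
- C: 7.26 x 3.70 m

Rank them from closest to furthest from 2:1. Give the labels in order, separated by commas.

A, C, B

A: 25.99/13.07 ≈ 1.989 → |1.989 − 2.000| = 0.011
B: 10.12/4.58 ≈ 2.210 → |2.210 − 2.000| = 0.210
C: 7.26/3.70 ≈ 1.962 → |1.962 − 2.000| = 0.038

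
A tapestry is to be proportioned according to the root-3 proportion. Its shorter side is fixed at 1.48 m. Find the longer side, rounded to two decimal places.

root-3 ≈ 1.73205.
Longer side = 1.48 × 1.73205 ≈ 2.5634 → 2.56 m.

2.56 m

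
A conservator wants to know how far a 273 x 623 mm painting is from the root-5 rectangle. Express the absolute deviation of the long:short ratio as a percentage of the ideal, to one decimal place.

Ratio = 623 / 273 ≈ 2.2821.
Ideal root-5 ≈ 2.2361. |2.2821 − 2.2361| / 2.2361 ≈ 2.06% → 2.1%.

2.1%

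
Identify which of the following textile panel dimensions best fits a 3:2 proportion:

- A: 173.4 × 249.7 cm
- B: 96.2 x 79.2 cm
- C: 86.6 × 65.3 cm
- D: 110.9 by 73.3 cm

Ratios (long/short): A ≈ 1.440; B ≈ 1.215; C ≈ 1.326; D ≈ 1.513.
3:2 ≈ 1.500; option D is nearest (Δ 0.013).

D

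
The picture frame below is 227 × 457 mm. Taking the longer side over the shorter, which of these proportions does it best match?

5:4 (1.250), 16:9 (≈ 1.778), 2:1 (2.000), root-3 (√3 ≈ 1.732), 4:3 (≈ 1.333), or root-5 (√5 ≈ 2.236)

2:1

457/227 ≈ 2.013. Nearest candidates are 2:1 (2.000, off by 0.013) and root-5 (2.236, off by 0.223).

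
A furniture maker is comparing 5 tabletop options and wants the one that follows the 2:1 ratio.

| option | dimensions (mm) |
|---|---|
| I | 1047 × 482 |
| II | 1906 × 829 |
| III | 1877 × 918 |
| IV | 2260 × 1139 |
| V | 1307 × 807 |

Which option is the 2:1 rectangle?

Target 2:1 ≈ 2.000.
I: 2.172 (Δ0.172)  II: 2.299 (Δ0.299)  III: 2.045 (Δ0.045)  IV: 1.984 (Δ0.016)  V: 1.620 (Δ0.380)

IV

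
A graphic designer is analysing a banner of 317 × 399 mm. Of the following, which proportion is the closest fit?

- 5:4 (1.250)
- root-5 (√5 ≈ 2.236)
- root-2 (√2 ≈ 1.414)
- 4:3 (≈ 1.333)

399/317 ≈ 1.259. Nearest candidates are 5:4 (1.250, off by 0.009) and 4:3 (1.333, off by 0.074).

5:4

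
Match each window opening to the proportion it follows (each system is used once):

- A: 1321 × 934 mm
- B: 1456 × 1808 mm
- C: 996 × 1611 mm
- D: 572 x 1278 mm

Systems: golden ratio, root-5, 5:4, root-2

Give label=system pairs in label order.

A=root-2, B=5:4, C=golden ratio, D=root-5

A = 1321/934 ≈ 1.414 → root-2 (1.414)
B = 1808/1456 ≈ 1.242 → 5:4 (1.250)
C = 1611/996 ≈ 1.617 → golden ratio (1.618)
D = 1278/572 ≈ 2.234 → root-5 (2.236)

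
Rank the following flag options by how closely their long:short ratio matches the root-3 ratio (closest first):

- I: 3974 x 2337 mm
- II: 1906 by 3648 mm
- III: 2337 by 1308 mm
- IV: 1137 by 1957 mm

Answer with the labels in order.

Ratios: I = 3974 / 2337 ≈ 1.700; II = 3648 / 1906 ≈ 1.914; III = 2337 / 1308 ≈ 1.787; IV = 1957 / 1137 ≈ 1.721.
|Δ from 1.732|: I 0.032; II 0.182; III 0.055; IV 0.011.

IV, I, III, II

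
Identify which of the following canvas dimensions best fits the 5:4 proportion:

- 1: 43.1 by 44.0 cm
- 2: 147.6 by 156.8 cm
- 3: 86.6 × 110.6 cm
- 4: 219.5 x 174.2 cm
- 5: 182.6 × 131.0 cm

4

Target 5:4 ≈ 1.250.
1: 1.021 (Δ0.229)  2: 1.062 (Δ0.188)  3: 1.277 (Δ0.027)  4: 1.260 (Δ0.010)  5: 1.394 (Δ0.144)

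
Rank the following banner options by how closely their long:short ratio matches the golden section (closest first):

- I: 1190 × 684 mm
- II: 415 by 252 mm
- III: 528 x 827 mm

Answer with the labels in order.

II, III, I

I: 1190/684 ≈ 1.740 → |1.740 − 1.618| = 0.122
II: 415/252 ≈ 1.647 → |1.647 − 1.618| = 0.029
III: 827/528 ≈ 1.566 → |1.566 − 1.618| = 0.052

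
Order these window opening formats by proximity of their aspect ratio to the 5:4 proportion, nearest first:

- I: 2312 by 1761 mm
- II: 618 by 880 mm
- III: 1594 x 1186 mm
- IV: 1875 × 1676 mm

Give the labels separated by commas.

I, III, IV, II

I: 2312/1761 ≈ 1.313 → |1.313 − 1.250| = 0.063
II: 880/618 ≈ 1.424 → |1.424 − 1.250| = 0.174
III: 1594/1186 ≈ 1.344 → |1.344 − 1.250| = 0.094
IV: 1875/1676 ≈ 1.119 → |1.119 − 1.250| = 0.131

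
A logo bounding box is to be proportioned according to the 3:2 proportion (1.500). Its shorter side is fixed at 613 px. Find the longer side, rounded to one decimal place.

919.5 px

3:2 = 1.50000.
Longer side = 613 × 1.50000 ≈ 919.500 → 919.5 px.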